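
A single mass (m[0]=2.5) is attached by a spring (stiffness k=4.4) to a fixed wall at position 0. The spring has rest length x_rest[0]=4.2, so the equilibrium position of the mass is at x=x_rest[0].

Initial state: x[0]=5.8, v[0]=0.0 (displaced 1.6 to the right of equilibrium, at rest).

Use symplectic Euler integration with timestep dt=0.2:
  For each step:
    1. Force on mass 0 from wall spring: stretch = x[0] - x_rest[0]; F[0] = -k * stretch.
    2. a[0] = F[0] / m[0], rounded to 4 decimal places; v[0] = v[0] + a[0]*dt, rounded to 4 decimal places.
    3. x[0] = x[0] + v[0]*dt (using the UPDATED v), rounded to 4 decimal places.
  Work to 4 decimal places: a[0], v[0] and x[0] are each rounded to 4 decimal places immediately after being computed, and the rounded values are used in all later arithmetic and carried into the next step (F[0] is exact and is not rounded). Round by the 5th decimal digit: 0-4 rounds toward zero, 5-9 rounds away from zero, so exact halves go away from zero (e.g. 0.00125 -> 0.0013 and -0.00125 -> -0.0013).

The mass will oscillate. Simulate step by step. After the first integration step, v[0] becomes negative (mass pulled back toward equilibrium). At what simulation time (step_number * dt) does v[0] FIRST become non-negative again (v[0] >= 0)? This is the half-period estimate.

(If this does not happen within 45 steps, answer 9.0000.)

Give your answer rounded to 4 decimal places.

Step 0: x=[5.8000] v=[0.0000]
Step 1: x=[5.6874] v=[-0.5632]
Step 2: x=[5.4700] v=[-1.0868]
Step 3: x=[5.1632] v=[-1.5338]
Step 4: x=[4.7886] v=[-1.8728]
Step 5: x=[4.3726] v=[-2.0800]
Step 6: x=[3.9444] v=[-2.1408]
Step 7: x=[3.5342] v=[-2.0508]
Step 8: x=[3.1709] v=[-1.8164]
Step 9: x=[2.8801] v=[-1.4542]
Step 10: x=[2.6822] v=[-0.9896]
Step 11: x=[2.5911] v=[-0.4553]
Step 12: x=[2.6133] v=[0.1110]
First v>=0 after going negative at step 12, time=2.4000

Answer: 2.4000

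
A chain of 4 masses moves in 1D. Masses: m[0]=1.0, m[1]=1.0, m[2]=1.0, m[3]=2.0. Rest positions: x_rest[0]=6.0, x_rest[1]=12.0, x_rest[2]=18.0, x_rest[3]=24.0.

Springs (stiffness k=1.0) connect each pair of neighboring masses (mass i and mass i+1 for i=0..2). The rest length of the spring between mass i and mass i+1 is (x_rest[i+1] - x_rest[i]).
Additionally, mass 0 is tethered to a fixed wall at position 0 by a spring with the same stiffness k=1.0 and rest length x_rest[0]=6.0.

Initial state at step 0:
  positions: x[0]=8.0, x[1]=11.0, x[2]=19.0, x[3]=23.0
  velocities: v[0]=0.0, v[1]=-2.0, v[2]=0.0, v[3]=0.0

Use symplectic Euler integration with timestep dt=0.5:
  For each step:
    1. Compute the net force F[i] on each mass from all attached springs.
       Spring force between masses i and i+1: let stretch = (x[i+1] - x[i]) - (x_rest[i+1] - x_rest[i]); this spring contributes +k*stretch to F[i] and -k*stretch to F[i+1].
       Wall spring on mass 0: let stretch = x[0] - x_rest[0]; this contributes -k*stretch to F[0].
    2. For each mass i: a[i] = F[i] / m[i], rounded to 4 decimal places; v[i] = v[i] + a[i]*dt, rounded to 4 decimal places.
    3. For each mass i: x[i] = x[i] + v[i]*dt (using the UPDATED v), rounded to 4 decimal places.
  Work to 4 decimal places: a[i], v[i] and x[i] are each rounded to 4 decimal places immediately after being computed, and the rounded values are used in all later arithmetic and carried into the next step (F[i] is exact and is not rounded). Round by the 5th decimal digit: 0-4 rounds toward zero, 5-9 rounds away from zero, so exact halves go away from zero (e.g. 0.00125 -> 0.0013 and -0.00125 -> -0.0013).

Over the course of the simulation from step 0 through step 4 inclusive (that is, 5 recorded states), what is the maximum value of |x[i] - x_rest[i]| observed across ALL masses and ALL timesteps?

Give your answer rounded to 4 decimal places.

Step 0: x=[8.0000 11.0000 19.0000 23.0000] v=[0.0000 -2.0000 0.0000 0.0000]
Step 1: x=[6.7500 11.2500 18.0000 23.2500] v=[-2.5000 0.5000 -2.0000 0.5000]
Step 2: x=[4.9375 12.0625 16.6250 23.5938] v=[-3.6250 1.6250 -2.7500 0.6875]
Step 3: x=[3.6719 12.2344 15.8516 23.8165] v=[-2.5313 0.3438 -1.5469 0.4453]
Step 4: x=[3.6289 11.1700 16.1651 23.7935] v=[-0.0860 -2.1289 0.6270 -0.0460]
Max displacement = 2.3711

Answer: 2.3711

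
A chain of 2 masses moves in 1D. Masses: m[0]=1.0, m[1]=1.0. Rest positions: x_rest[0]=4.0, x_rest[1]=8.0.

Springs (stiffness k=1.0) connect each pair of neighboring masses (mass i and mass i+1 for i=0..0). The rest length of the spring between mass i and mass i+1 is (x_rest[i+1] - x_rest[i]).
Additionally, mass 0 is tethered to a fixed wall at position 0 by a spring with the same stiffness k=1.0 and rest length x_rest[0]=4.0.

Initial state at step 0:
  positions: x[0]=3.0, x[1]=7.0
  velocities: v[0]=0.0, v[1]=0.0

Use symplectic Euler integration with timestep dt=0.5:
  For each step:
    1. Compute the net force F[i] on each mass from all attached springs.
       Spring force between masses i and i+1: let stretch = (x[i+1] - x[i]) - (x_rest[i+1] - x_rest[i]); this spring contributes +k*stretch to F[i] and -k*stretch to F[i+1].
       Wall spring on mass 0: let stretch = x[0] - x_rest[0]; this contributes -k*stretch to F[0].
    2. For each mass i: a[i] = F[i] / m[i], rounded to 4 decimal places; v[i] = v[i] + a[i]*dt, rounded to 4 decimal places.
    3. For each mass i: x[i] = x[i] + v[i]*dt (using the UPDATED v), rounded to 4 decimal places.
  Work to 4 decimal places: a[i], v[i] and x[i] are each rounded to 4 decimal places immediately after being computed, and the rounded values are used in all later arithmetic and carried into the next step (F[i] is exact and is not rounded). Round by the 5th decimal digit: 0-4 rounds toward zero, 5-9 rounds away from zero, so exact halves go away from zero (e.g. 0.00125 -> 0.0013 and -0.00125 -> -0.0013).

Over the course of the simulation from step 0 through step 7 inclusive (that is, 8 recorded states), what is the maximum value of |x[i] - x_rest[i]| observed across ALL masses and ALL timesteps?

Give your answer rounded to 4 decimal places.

Answer: 1.0001

Derivation:
Step 0: x=[3.0000 7.0000] v=[0.0000 0.0000]
Step 1: x=[3.2500 7.0000] v=[0.5000 0.0000]
Step 2: x=[3.6250 7.0625] v=[0.7500 0.1250]
Step 3: x=[3.9532 7.2657] v=[0.6563 0.4063]
Step 4: x=[4.1212 7.6408] v=[0.3360 0.7501]
Step 5: x=[4.1388 8.1360] v=[0.0352 0.9903]
Step 6: x=[4.1210 8.6319] v=[-0.0356 0.9917]
Step 7: x=[4.2007 9.0001] v=[0.1594 0.7363]
Max displacement = 1.0001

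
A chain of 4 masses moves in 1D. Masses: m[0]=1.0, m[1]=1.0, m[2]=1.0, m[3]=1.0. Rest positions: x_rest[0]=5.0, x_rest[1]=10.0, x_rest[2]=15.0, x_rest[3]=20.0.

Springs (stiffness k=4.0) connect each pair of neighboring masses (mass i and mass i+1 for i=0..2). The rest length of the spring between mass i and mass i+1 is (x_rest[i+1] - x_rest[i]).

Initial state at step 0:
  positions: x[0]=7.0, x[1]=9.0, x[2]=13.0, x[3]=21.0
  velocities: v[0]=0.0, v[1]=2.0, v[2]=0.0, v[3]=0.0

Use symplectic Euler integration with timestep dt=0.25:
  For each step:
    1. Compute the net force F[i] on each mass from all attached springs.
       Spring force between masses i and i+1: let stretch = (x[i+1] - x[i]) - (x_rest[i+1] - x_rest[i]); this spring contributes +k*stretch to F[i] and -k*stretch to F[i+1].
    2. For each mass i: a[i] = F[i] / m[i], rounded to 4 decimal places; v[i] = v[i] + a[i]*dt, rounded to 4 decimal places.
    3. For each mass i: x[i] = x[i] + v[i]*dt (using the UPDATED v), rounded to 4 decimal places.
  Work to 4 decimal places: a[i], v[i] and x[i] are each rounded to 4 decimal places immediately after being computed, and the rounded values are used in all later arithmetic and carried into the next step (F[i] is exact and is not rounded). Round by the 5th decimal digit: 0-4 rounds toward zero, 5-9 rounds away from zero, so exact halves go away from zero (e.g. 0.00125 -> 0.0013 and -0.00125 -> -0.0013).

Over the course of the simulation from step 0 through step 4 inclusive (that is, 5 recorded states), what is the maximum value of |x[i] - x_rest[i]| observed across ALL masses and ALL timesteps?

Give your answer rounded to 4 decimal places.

Answer: 2.3594

Derivation:
Step 0: x=[7.0000 9.0000 13.0000 21.0000] v=[0.0000 2.0000 0.0000 0.0000]
Step 1: x=[6.2500 10.0000 14.0000 20.2500] v=[-3.0000 4.0000 4.0000 -3.0000]
Step 2: x=[5.1875 11.0625 15.5625 19.1875] v=[-4.2500 4.2500 6.2500 -4.2500]
Step 3: x=[4.3438 11.7813 16.9063 18.4688] v=[-3.3750 2.8750 5.3750 -2.8750]
Step 4: x=[4.1094 11.9219 17.3594 18.6094] v=[-0.9375 0.5625 1.8125 0.5625]
Max displacement = 2.3594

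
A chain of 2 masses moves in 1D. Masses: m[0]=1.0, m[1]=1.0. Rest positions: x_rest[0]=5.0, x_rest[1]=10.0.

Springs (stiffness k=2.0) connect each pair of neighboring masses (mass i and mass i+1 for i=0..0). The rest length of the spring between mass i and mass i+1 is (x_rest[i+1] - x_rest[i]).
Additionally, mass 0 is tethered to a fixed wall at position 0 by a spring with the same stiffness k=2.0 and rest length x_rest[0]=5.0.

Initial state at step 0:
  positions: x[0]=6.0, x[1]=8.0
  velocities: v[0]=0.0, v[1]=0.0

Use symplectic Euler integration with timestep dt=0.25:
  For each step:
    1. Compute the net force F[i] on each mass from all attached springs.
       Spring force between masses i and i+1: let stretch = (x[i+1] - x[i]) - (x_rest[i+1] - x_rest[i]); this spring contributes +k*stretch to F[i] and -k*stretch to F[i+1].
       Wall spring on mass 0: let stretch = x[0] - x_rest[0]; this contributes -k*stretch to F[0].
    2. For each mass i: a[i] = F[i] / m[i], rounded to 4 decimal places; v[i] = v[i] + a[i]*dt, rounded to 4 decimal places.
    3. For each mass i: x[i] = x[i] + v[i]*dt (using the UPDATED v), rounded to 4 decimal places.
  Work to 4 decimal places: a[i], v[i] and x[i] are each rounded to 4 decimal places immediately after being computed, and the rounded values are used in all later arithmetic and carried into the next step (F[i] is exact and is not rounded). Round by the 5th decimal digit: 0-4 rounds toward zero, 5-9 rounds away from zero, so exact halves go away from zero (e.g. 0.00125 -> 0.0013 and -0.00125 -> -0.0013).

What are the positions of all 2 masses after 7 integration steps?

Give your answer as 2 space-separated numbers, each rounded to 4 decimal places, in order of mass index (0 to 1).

Step 0: x=[6.0000 8.0000] v=[0.0000 0.0000]
Step 1: x=[5.5000 8.3750] v=[-2.0000 1.5000]
Step 2: x=[4.6719 9.0156] v=[-3.3125 2.5625]
Step 3: x=[3.8028 9.7383] v=[-3.4766 2.8907]
Step 4: x=[3.2002 10.3441] v=[-2.4103 2.4230]
Step 5: x=[3.0906 10.6819] v=[-0.4385 1.3511]
Step 6: x=[3.5436 10.6958] v=[1.8119 0.0555]
Step 7: x=[4.4477 10.4407] v=[3.6162 -1.0206]

Answer: 4.4477 10.4407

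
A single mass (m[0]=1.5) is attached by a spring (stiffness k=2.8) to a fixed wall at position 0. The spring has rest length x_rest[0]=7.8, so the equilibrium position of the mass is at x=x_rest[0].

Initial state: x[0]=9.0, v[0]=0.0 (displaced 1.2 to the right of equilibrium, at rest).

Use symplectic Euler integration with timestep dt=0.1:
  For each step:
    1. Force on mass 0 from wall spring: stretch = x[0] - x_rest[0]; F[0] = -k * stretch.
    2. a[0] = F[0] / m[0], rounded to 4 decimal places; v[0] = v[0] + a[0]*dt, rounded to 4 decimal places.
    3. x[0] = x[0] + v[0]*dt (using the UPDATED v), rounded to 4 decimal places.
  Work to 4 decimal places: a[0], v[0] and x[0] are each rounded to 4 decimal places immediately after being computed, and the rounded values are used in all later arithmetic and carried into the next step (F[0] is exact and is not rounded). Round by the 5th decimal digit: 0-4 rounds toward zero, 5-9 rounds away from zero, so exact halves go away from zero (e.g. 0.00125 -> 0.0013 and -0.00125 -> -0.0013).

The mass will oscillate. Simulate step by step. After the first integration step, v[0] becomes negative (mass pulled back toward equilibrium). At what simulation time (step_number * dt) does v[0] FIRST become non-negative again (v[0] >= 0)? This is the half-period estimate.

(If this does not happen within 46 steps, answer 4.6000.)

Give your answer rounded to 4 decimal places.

Step 0: x=[9.0000] v=[0.0000]
Step 1: x=[8.9776] v=[-0.2240]
Step 2: x=[8.9332] v=[-0.4438]
Step 3: x=[8.8677] v=[-0.6553]
Step 4: x=[8.7822] v=[-0.8546]
Step 5: x=[8.6784] v=[-1.0379]
Step 6: x=[8.5582] v=[-1.2019]
Step 7: x=[8.4239] v=[-1.3434]
Step 8: x=[8.2779] v=[-1.4599]
Step 9: x=[8.1230] v=[-1.5491]
Step 10: x=[7.9621] v=[-1.6094]
Step 11: x=[7.7981] v=[-1.6397]
Step 12: x=[7.6342] v=[-1.6394]
Step 13: x=[7.4734] v=[-1.6085]
Step 14: x=[7.3187] v=[-1.5475]
Step 15: x=[7.1729] v=[-1.4577]
Step 16: x=[7.0388] v=[-1.3406]
Step 17: x=[6.9190] v=[-1.1985]
Step 18: x=[6.8156] v=[-1.0341]
Step 19: x=[6.7306] v=[-0.8504]
Step 20: x=[6.6655] v=[-0.6508]
Step 21: x=[6.6216] v=[-0.4390]
Step 22: x=[6.5997] v=[-0.2190]
Step 23: x=[6.6002] v=[0.0051]
First v>=0 after going negative at step 23, time=2.3000

Answer: 2.3000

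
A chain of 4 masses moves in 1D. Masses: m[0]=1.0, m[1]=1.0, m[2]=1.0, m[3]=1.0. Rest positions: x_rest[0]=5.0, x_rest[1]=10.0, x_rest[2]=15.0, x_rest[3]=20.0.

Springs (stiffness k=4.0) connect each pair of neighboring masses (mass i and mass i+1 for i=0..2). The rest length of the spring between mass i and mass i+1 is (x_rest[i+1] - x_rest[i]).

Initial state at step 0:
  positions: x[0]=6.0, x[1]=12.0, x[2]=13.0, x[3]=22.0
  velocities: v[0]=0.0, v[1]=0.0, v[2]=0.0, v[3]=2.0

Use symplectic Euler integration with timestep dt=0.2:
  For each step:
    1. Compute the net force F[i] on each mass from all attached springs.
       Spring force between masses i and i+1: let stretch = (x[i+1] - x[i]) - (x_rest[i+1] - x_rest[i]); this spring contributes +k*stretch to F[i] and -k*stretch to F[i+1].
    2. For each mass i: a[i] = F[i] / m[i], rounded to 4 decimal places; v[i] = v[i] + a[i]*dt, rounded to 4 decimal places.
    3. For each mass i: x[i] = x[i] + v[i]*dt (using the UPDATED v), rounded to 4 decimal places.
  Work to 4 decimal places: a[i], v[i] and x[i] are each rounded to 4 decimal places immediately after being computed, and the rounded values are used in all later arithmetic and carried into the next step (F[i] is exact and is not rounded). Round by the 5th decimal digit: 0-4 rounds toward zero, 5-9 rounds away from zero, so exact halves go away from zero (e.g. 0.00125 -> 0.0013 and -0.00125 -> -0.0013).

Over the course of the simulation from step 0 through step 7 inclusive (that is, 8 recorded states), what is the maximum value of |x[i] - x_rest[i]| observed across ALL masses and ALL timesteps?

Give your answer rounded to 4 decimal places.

Step 0: x=[6.0000 12.0000 13.0000 22.0000] v=[0.0000 0.0000 0.0000 2.0000]
Step 1: x=[6.1600 11.2000 14.2800 21.7600] v=[0.8000 -4.0000 6.4000 -1.2000]
Step 2: x=[6.3264 10.0864 16.2640 21.1232] v=[0.8320 -5.5680 9.9200 -3.1840]
Step 3: x=[6.2944 9.3596 18.0371 20.5089] v=[-0.1600 -3.6339 8.8653 -3.0714]
Step 4: x=[5.9528 9.5308 18.8172 20.2991] v=[-1.7078 0.8559 3.9007 -1.0488]
Step 5: x=[5.3837 10.6153 18.3486 20.6522] v=[-2.8454 5.4226 -2.3429 1.7657]
Step 6: x=[4.8517 12.1001 17.0113 21.4368] v=[-2.6601 7.4240 -6.6867 3.9228]
Step 7: x=[4.6794 13.2109 15.5962 22.3133] v=[-0.8614 5.5542 -7.0753 4.3824]
Max displacement = 3.8172

Answer: 3.8172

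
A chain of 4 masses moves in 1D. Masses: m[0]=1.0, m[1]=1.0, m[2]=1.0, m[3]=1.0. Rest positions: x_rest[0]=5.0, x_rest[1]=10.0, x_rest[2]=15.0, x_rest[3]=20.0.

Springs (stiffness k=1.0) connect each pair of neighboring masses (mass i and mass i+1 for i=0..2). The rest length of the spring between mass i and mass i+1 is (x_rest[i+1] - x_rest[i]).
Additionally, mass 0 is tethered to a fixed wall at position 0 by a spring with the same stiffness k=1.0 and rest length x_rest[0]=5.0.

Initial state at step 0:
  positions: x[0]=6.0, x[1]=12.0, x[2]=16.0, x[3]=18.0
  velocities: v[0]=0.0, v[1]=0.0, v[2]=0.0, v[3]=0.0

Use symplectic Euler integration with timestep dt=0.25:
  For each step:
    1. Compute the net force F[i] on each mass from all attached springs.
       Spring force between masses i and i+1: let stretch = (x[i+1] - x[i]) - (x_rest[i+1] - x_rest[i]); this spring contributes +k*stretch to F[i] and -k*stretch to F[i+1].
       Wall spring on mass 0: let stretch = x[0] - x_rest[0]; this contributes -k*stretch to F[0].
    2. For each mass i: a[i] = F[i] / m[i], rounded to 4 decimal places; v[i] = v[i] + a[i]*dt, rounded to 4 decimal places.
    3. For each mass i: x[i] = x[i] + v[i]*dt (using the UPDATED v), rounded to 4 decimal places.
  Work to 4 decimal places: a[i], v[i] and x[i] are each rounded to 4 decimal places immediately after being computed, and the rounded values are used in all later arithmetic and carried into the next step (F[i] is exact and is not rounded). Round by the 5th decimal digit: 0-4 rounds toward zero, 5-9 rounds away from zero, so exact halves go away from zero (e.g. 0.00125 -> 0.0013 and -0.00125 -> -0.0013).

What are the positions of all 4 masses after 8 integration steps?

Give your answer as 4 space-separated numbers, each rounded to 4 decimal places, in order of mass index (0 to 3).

Answer: 4.9435 8.9980 14.3745 21.6178

Derivation:
Step 0: x=[6.0000 12.0000 16.0000 18.0000] v=[0.0000 0.0000 0.0000 0.0000]
Step 1: x=[6.0000 11.8750 15.8750 18.1875] v=[0.0000 -0.5000 -0.5000 0.7500]
Step 2: x=[5.9922 11.6328 15.6445 18.5430] v=[-0.0313 -0.9688 -0.9219 1.4219]
Step 3: x=[5.9624 11.2888 15.3445 19.0298] v=[-0.1192 -1.3760 -1.2002 1.9473]
Step 4: x=[5.8929 10.8654 15.0213 19.5988] v=[-0.2782 -1.6937 -1.2928 2.2760]
Step 5: x=[5.7658 10.3909 14.7245 20.1942] v=[-0.5083 -1.8979 -1.1874 2.3816]
Step 6: x=[5.5674 9.8982 14.4987 20.7603] v=[-0.7935 -1.9708 -0.9034 2.2642]
Step 7: x=[5.2917 9.4224 14.3767 21.2475] v=[-1.1027 -1.9034 -0.4881 1.9488]
Step 8: x=[4.9435 8.9980 14.3745 21.6178] v=[-1.3930 -1.6975 -0.0090 1.4811]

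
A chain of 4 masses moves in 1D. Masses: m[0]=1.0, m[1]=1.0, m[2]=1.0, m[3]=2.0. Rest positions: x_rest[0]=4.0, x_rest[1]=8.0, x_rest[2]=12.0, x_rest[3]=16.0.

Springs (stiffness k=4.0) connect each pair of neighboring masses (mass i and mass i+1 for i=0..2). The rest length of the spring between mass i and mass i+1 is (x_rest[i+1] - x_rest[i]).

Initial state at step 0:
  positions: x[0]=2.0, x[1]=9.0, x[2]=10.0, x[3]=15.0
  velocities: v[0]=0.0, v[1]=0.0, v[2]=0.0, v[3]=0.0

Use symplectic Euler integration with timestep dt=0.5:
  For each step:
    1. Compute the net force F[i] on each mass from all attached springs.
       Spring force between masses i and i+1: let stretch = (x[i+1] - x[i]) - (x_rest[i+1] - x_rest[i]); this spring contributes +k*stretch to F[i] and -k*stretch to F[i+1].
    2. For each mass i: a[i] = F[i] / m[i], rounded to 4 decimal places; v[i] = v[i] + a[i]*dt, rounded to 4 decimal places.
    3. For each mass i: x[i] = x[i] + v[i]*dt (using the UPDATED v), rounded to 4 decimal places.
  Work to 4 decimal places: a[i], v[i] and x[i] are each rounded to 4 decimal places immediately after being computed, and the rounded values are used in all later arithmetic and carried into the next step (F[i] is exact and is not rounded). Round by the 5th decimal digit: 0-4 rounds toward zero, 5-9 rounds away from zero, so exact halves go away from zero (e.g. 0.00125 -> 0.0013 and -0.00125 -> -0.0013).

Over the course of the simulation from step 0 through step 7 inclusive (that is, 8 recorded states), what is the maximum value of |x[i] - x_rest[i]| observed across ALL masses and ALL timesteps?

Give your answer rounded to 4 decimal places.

Answer: 5.0000

Derivation:
Step 0: x=[2.0000 9.0000 10.0000 15.0000] v=[0.0000 0.0000 0.0000 0.0000]
Step 1: x=[5.0000 3.0000 14.0000 14.5000] v=[6.0000 -12.0000 8.0000 -1.0000]
Step 2: x=[2.0000 10.0000 7.5000 15.7500] v=[-6.0000 14.0000 -13.0000 2.5000]
Step 3: x=[3.0000 6.5000 11.7500 14.8750] v=[2.0000 -7.0000 8.5000 -1.7500]
Step 4: x=[3.5000 4.7500 13.8750 14.4375] v=[1.0000 -3.5000 4.2500 -0.8750]
Step 5: x=[1.2500 10.8750 7.4375 15.7188] v=[-4.5000 12.2500 -12.8750 2.5625]
Step 6: x=[4.6250 3.9375 12.7188 14.8594] v=[6.7500 -13.8750 10.5626 -1.7188]
Step 7: x=[3.3125 6.4688 11.3594 14.9297] v=[-2.6250 5.0626 -2.7188 0.1406]
Max displacement = 5.0000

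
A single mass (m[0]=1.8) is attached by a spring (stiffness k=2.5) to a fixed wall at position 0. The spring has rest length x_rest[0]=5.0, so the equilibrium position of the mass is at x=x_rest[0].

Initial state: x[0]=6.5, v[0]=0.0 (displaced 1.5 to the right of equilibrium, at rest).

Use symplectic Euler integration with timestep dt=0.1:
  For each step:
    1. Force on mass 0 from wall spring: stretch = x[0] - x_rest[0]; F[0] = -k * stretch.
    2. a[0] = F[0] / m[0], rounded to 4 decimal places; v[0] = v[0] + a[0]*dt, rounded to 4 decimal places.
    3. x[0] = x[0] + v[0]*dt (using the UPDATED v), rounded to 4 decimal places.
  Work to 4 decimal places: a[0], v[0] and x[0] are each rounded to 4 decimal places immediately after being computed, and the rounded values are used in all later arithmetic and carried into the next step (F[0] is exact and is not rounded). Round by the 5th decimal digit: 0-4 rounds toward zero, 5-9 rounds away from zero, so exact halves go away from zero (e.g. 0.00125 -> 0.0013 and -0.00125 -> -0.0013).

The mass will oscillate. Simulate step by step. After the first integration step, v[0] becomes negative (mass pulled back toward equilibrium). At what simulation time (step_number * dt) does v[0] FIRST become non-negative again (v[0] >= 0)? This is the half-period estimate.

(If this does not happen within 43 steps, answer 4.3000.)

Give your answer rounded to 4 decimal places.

Step 0: x=[6.5000] v=[0.0000]
Step 1: x=[6.4792] v=[-0.2083]
Step 2: x=[6.4378] v=[-0.4137]
Step 3: x=[6.3765] v=[-0.6134]
Step 4: x=[6.2960] v=[-0.8046]
Step 5: x=[6.1975] v=[-0.9846]
Step 6: x=[6.0824] v=[-1.1509]
Step 7: x=[5.9523] v=[-1.3012]
Step 8: x=[5.8090] v=[-1.4335]
Step 9: x=[5.6544] v=[-1.5459]
Step 10: x=[5.4907] v=[-1.6368]
Step 11: x=[5.3202] v=[-1.7050]
Step 12: x=[5.1453] v=[-1.7495]
Step 13: x=[4.9683] v=[-1.7697]
Step 14: x=[4.7918] v=[-1.7653]
Step 15: x=[4.6182] v=[-1.7364]
Step 16: x=[4.4499] v=[-1.6834]
Step 17: x=[4.2892] v=[-1.6070]
Step 18: x=[4.1384] v=[-1.5083]
Step 19: x=[3.9995] v=[-1.3886]
Step 20: x=[3.8745] v=[-1.2496]
Step 21: x=[3.7652] v=[-1.0933]
Step 22: x=[3.6730] v=[-0.9218]
Step 23: x=[3.5993] v=[-0.7375]
Step 24: x=[3.5450] v=[-0.5430]
Step 25: x=[3.5109] v=[-0.3409]
Step 26: x=[3.4975] v=[-0.1341]
Step 27: x=[3.5050] v=[0.0746]
First v>=0 after going negative at step 27, time=2.7000

Answer: 2.7000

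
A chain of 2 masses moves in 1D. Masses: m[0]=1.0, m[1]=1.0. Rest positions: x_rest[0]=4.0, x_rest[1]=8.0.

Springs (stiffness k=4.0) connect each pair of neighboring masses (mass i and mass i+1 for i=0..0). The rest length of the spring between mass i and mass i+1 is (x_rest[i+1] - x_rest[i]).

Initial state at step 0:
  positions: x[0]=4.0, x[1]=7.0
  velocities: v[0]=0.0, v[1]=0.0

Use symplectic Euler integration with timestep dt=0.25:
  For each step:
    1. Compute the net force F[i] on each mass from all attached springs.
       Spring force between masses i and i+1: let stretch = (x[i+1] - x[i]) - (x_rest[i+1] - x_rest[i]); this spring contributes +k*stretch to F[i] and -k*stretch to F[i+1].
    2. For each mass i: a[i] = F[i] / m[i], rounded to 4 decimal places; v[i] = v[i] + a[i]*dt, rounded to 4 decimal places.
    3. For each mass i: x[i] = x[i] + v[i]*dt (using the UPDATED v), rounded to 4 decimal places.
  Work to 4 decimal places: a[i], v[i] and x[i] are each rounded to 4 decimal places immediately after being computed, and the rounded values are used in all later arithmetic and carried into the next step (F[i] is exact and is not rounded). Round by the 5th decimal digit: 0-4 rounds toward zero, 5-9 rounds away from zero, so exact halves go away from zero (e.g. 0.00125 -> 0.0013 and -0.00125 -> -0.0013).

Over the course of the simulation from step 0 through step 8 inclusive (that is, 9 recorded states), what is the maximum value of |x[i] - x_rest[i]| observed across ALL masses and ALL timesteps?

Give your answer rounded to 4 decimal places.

Answer: 1.0312

Derivation:
Step 0: x=[4.0000 7.0000] v=[0.0000 0.0000]
Step 1: x=[3.7500 7.2500] v=[-1.0000 1.0000]
Step 2: x=[3.3750 7.6250] v=[-1.5000 1.5000]
Step 3: x=[3.0625 7.9375] v=[-1.2500 1.2500]
Step 4: x=[2.9688 8.0313] v=[-0.3750 0.3750]
Step 5: x=[3.1407 7.8594] v=[0.6875 -0.6875]
Step 6: x=[3.4923 7.5079] v=[1.4062 -1.4062]
Step 7: x=[3.8478 7.1525] v=[1.4218 -1.4218]
Step 8: x=[4.0294 6.9709] v=[0.7265 -0.7265]
Max displacement = 1.0312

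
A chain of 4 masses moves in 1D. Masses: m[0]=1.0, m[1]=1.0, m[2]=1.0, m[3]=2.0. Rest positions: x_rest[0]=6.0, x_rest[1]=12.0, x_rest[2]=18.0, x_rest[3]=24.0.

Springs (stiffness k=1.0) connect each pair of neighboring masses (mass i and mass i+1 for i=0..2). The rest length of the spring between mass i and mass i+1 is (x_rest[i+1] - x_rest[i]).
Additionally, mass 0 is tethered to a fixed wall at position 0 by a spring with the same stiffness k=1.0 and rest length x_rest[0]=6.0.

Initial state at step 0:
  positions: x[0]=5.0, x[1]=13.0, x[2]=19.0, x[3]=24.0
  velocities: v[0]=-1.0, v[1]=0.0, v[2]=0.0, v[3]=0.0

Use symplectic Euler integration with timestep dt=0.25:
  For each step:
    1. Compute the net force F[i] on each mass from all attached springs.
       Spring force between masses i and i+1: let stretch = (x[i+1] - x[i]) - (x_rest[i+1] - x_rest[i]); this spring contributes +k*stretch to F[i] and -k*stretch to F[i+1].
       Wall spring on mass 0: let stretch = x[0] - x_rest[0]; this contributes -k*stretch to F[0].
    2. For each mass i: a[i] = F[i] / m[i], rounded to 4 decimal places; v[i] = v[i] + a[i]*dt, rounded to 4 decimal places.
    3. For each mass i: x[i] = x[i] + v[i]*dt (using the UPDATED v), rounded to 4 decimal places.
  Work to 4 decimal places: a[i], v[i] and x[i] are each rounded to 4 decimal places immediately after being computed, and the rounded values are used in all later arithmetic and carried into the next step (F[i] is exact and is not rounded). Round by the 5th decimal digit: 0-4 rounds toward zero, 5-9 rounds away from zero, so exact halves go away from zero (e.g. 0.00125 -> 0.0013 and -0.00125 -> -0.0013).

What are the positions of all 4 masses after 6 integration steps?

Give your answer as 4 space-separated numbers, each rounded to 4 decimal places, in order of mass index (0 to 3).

Answer: 6.5091 11.3011 17.8513 24.4642

Derivation:
Step 0: x=[5.0000 13.0000 19.0000 24.0000] v=[-1.0000 0.0000 0.0000 0.0000]
Step 1: x=[4.9375 12.8750 18.9375 24.0313] v=[-0.2500 -0.5000 -0.2500 0.1250]
Step 2: x=[5.0625 12.6328 18.8145 24.0909] v=[0.5000 -0.9688 -0.4922 0.2383]
Step 3: x=[5.3443 12.3038 18.6349 24.1731] v=[1.1270 -1.3160 -0.7185 0.3288]
Step 4: x=[5.7270 11.9355 18.4057 24.2697] v=[1.5308 -1.4731 -0.9167 0.3865]
Step 5: x=[6.1398 11.5836 18.1386 24.3706] v=[1.6512 -1.4077 -1.0683 0.4035]
Step 6: x=[6.5091 11.3011 17.8513 24.4642] v=[1.4772 -1.1299 -1.1491 0.3745]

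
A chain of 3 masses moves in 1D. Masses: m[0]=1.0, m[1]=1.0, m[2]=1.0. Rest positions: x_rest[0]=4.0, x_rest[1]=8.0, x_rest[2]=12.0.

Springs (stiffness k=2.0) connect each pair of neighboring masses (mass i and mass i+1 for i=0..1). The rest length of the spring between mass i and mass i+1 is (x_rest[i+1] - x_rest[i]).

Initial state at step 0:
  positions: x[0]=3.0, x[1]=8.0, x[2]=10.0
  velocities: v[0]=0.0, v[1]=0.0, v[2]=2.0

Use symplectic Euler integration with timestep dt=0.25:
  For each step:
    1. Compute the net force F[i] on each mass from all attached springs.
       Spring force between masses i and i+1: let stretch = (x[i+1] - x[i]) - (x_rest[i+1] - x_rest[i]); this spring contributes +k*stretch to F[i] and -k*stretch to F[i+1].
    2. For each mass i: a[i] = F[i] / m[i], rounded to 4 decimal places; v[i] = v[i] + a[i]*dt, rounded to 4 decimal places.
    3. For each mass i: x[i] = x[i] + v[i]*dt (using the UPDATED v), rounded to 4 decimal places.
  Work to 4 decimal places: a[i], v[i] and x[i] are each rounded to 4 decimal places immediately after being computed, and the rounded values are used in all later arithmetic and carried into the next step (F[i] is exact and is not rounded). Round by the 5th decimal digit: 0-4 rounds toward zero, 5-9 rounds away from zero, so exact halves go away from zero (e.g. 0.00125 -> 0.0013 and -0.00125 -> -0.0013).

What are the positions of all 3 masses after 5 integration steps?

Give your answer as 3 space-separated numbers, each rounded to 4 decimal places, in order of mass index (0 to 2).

Answer: 3.4486 6.8157 13.2358

Derivation:
Step 0: x=[3.0000 8.0000 10.0000] v=[0.0000 0.0000 2.0000]
Step 1: x=[3.1250 7.6250 10.7500] v=[0.5000 -1.5000 3.0000]
Step 2: x=[3.3125 7.0781 11.6094] v=[0.7500 -2.1875 3.4375]
Step 3: x=[3.4707 6.6269 12.4024] v=[0.6328 -1.8047 3.1719]
Step 4: x=[3.5234 6.5031 12.9735] v=[0.2109 -0.4951 2.2842]
Step 5: x=[3.4486 6.8157 13.2358] v=[-0.2993 1.2503 1.0490]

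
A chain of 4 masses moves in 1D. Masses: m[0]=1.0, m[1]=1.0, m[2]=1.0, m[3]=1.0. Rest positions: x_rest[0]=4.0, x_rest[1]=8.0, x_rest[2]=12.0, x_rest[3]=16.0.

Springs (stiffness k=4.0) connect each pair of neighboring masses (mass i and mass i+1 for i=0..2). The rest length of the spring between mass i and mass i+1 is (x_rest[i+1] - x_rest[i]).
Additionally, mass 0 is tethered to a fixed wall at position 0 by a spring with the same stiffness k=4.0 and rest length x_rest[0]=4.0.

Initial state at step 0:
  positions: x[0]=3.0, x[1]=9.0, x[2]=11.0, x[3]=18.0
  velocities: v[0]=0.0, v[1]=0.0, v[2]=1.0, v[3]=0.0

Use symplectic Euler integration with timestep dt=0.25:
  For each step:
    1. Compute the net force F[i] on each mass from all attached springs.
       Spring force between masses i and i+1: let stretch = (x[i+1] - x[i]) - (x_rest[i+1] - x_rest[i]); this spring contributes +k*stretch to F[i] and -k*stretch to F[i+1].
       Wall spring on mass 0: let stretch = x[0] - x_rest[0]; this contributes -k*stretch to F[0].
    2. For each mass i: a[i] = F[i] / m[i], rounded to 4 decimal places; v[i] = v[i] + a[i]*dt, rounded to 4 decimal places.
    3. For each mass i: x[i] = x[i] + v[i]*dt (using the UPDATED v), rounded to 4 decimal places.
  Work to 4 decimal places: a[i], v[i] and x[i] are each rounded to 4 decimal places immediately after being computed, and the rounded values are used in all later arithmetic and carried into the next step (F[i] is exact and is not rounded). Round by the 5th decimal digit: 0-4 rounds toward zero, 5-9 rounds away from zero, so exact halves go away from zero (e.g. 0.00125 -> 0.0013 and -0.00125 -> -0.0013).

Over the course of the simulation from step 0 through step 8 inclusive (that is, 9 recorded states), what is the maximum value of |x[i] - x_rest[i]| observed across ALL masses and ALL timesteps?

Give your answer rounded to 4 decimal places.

Step 0: x=[3.0000 9.0000 11.0000 18.0000] v=[0.0000 0.0000 1.0000 0.0000]
Step 1: x=[3.7500 8.0000 12.5000 17.2500] v=[3.0000 -4.0000 6.0000 -3.0000]
Step 2: x=[4.6250 7.0625 14.0625 16.3125] v=[3.5000 -3.7500 6.2500 -3.7500]
Step 3: x=[4.9531 7.2656 14.4375 15.8125] v=[1.3125 0.8125 1.5000 -2.0000]
Step 4: x=[4.6211 8.6836 13.3633 15.9688] v=[-1.3281 5.6719 -4.2969 0.6250]
Step 5: x=[4.1494 10.2559 11.7705 16.4737] v=[-1.8867 6.2891 -6.3711 2.0195]
Step 6: x=[4.1670 10.6802 10.9749 16.8028] v=[0.0704 1.6972 -3.1825 1.3163]
Step 7: x=[4.7712 9.5499 11.5626 16.6749] v=[2.4166 -4.5213 2.3507 -0.5116]
Step 8: x=[5.3772 7.7281 12.9252 16.2689] v=[2.4241 -7.2873 5.4503 -1.6239]
Max displacement = 2.6802

Answer: 2.6802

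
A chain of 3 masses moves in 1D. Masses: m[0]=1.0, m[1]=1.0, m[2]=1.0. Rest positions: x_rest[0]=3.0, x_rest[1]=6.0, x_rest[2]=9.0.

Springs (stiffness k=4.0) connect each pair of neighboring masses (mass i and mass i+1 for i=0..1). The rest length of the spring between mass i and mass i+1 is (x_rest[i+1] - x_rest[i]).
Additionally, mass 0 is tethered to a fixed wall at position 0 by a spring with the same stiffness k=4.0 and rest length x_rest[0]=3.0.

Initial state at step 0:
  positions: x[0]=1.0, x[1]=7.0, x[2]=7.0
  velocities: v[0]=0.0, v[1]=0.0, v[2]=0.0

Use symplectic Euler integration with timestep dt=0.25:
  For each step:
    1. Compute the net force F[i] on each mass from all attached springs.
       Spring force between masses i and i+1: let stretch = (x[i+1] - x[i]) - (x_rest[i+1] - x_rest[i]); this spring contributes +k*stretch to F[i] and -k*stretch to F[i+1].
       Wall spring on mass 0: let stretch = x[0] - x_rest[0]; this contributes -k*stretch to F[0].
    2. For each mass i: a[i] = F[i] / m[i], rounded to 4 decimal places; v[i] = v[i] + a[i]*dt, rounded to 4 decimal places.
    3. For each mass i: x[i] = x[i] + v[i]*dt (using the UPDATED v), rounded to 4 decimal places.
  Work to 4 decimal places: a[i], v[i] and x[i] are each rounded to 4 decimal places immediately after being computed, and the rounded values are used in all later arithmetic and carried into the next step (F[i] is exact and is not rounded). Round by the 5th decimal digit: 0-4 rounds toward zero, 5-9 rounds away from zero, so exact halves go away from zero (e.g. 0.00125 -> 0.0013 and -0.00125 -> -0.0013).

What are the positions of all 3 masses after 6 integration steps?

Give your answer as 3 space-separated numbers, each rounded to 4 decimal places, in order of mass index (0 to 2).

Step 0: x=[1.0000 7.0000 7.0000] v=[0.0000 0.0000 0.0000]
Step 1: x=[2.2500 5.5000 7.7500] v=[5.0000 -6.0000 3.0000]
Step 2: x=[3.7500 3.7500 8.6875] v=[6.0000 -7.0000 3.7500]
Step 3: x=[4.3125 3.2344 9.1406] v=[2.2500 -2.0625 1.8125]
Step 4: x=[3.5274 4.4649 8.8672] v=[-3.1406 4.9218 -1.0937]
Step 5: x=[2.0948 6.5616 8.2432] v=[-5.7305 8.3866 -2.4960]
Step 6: x=[1.2552 7.9620 7.9488] v=[-3.3585 5.6014 -1.1776]

Answer: 1.2552 7.9620 7.9488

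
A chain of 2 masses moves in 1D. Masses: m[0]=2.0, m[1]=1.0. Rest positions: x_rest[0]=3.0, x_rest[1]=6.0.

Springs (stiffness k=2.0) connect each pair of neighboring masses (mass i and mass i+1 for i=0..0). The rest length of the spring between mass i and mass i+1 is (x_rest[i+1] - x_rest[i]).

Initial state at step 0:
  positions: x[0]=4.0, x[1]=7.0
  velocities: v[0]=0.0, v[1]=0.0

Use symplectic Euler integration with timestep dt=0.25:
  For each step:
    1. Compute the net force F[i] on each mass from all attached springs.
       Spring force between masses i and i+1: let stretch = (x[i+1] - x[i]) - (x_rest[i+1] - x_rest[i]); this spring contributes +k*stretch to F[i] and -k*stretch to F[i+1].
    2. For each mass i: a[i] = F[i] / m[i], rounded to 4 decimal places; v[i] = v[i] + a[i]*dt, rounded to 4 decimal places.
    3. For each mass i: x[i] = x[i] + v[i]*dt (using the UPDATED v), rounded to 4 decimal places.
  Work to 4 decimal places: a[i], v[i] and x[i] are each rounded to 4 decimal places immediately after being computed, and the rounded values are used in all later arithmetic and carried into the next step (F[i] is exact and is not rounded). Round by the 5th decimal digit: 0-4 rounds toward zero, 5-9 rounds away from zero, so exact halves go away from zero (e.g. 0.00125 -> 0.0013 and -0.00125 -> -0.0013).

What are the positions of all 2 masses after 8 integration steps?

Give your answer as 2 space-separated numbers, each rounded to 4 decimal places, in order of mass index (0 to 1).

Answer: 4.0000 7.0000

Derivation:
Step 0: x=[4.0000 7.0000] v=[0.0000 0.0000]
Step 1: x=[4.0000 7.0000] v=[0.0000 0.0000]
Step 2: x=[4.0000 7.0000] v=[0.0000 0.0000]
Step 3: x=[4.0000 7.0000] v=[0.0000 0.0000]
Step 4: x=[4.0000 7.0000] v=[0.0000 0.0000]
Step 5: x=[4.0000 7.0000] v=[0.0000 0.0000]
Step 6: x=[4.0000 7.0000] v=[0.0000 0.0000]
Step 7: x=[4.0000 7.0000] v=[0.0000 0.0000]
Step 8: x=[4.0000 7.0000] v=[0.0000 0.0000]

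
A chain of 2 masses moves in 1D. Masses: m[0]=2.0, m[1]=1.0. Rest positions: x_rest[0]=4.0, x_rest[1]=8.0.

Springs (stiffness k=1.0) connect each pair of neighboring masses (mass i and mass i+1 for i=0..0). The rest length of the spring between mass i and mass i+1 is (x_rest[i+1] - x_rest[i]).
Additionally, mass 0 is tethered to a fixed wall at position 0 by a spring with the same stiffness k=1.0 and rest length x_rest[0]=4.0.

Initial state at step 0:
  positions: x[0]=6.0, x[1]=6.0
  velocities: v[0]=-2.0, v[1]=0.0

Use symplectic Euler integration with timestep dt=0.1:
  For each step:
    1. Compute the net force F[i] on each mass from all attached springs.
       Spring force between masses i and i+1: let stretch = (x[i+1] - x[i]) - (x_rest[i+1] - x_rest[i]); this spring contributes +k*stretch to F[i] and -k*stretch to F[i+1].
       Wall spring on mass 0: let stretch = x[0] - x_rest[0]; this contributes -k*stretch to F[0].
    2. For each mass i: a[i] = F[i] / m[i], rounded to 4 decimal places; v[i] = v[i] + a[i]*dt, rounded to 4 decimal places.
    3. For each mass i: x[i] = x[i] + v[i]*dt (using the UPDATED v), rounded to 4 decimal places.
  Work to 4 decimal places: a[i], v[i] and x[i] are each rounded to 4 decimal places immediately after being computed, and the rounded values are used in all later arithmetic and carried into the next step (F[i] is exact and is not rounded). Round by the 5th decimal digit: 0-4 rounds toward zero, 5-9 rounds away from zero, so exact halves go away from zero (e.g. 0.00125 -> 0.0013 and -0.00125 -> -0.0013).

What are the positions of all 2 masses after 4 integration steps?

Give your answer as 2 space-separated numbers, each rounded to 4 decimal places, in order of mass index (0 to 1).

Step 0: x=[6.0000 6.0000] v=[-2.0000 0.0000]
Step 1: x=[5.7700 6.0400] v=[-2.3000 0.4000]
Step 2: x=[5.5125 6.1173] v=[-2.5750 0.7730]
Step 3: x=[5.2305 6.2286] v=[-2.8204 1.1125]
Step 4: x=[4.9273 6.3699] v=[-3.0320 1.4127]

Answer: 4.9273 6.3699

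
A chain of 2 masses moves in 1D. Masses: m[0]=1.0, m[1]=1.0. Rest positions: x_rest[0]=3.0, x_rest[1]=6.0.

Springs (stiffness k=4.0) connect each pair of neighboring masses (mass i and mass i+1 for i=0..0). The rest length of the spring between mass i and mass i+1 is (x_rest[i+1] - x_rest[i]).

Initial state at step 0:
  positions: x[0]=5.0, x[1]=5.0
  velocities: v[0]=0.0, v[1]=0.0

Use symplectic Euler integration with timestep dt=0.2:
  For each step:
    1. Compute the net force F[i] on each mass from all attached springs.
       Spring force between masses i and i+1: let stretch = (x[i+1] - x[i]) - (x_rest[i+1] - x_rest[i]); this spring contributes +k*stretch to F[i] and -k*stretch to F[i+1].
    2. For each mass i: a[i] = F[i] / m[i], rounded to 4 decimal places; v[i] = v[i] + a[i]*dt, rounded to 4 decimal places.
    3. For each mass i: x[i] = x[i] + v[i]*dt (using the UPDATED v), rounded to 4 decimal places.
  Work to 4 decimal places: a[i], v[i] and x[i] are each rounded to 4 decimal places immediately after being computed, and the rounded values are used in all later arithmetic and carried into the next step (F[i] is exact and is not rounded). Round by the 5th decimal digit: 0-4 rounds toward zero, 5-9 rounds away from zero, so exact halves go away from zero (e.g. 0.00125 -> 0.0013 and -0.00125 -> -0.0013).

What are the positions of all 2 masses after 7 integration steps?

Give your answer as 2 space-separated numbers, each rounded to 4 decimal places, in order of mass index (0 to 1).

Answer: 2.8751 7.1249

Derivation:
Step 0: x=[5.0000 5.0000] v=[0.0000 0.0000]
Step 1: x=[4.5200 5.4800] v=[-2.4000 2.4000]
Step 2: x=[3.7136 6.2864] v=[-4.0320 4.0320]
Step 3: x=[2.8388 7.1612] v=[-4.3738 4.3738]
Step 4: x=[2.1756 7.8244] v=[-3.3159 3.3159]
Step 5: x=[1.9362 8.0638] v=[-1.1969 1.1969]
Step 6: x=[2.1972 7.8028] v=[1.3052 -1.3052]
Step 7: x=[2.8751 7.1249] v=[3.3897 -3.3897]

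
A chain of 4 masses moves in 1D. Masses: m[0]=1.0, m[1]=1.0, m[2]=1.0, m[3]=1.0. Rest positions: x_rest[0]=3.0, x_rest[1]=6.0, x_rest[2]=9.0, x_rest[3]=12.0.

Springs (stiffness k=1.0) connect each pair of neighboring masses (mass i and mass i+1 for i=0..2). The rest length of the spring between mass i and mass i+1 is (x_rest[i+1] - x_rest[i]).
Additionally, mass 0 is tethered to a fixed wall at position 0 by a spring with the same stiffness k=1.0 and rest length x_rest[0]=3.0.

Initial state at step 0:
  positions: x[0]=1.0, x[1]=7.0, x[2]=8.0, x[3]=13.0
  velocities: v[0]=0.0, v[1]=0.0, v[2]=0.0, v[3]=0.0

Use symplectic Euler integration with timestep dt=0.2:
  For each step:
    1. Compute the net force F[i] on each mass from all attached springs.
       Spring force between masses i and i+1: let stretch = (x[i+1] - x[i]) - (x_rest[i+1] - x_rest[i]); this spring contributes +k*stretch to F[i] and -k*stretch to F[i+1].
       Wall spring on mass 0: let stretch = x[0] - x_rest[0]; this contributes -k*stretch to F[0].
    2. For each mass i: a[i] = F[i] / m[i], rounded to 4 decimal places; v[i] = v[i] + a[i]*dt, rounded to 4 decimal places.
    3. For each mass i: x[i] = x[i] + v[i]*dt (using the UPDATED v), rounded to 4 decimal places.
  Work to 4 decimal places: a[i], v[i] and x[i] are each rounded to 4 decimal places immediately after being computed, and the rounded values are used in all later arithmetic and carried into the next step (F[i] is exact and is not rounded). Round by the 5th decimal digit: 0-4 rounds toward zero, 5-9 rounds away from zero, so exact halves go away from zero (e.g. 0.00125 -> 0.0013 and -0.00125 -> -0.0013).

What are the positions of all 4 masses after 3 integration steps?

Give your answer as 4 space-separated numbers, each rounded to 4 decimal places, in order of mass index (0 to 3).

Step 0: x=[1.0000 7.0000 8.0000 13.0000] v=[0.0000 0.0000 0.0000 0.0000]
Step 1: x=[1.2000 6.8000 8.1600 12.9200] v=[1.0000 -1.0000 0.8000 -0.4000]
Step 2: x=[1.5760 6.4304 8.4560 12.7696] v=[1.8800 -1.8480 1.4800 -0.7520]
Step 3: x=[2.0831 5.9476 8.8435 12.5667] v=[2.5357 -2.4138 1.9376 -1.0147]

Answer: 2.0831 5.9476 8.8435 12.5667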